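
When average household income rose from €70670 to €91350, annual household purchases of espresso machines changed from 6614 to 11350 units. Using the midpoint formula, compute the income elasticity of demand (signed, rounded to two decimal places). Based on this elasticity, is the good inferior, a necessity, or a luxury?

2.07; luxury

%ΔQ = (11350 − 6614)/[( 6614 + 11350)/2] = 4736/8982 = 0.527276…
%ΔIncome = (91350 − 70670)/[( 70670 + 91350)/2] = 20680/81010 = 0.255277…
E_income = (4736/8982) / (20680/81010) = 2.0655…
E_income > 1 ⇒ normal good, luxury.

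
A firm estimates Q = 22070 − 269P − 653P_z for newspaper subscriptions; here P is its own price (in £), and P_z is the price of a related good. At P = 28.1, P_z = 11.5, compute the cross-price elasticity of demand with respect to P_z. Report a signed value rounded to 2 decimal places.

At the given values, Q = 22070 − 269(28.1) − 653(11.5) = 7001.6.
∂Q/∂P_z = -653.
E = (-653) × (11.5/7001.6) = -1.0725…

-1.07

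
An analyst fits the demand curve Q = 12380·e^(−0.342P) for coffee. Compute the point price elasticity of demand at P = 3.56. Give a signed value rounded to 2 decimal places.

dQ/dP = −0.342·Q = -1253.1. At P = 3.56, Q = 3664.02.
Ed = (dQ/dP)·(P/Q) = (-1253.1) × (3.56/3664.02) = -1.2175…

-1.22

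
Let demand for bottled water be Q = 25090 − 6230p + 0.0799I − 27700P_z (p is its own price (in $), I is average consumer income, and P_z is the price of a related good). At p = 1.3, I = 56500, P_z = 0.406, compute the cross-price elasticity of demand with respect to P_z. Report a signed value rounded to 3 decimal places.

-1.096

At the given values, Q = 25090 − 6230(1.3) + 0.0799(56500) − 27700(0.406) = 10259.15.
∂Q/∂P_z = -27700.
E = (-27700) × (0.406/10259.15) = -1.09621…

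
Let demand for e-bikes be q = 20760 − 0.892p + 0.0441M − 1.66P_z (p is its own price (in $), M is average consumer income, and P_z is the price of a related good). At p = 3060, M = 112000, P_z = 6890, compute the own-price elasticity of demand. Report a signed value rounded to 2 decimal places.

At the given values, q = 20760 − 0.892(3060) + 0.0441(112000) − 1.66(6890) = 11532.28.
∂q/∂p = −0.892.
E = (-0.892) × (3060/11532.28) = -0.2366…

-0.24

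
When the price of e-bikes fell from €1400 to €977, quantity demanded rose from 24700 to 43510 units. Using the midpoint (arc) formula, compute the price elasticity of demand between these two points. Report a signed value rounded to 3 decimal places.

-1.550

%ΔQ = (43510 − 24700) / [(24700 + 43510)/2] = 18810/34105 = 0.551532…
%ΔP = (977 − 1400) / [(1400 + 977)/2] = -423/1188.5 = -0.355910…
Arc Ed = %ΔQ / %ΔP = (18810/34105) / (-423/1188.5) = -1.54963…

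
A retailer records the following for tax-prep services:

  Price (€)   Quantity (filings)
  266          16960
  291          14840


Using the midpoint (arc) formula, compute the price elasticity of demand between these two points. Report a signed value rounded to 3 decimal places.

%ΔQ = (14840 − 16960) / [(16960 + 14840)/2] = -2120/15900 = -0.133333…
%ΔP = (291 − 266) / [(266 + 291)/2] = 25/278.5 = 0.089766…
Arc Ed = %ΔQ / %ΔP = (-2120/15900) / (25/278.5) = -1.48533…

-1.485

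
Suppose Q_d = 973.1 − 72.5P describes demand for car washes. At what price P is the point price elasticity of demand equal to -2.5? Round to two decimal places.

9.59

Ed = −72.5P/(973.1 − 72.5P). Set this equal to -2.5:
72.5P = 2.5·(973.1 − 72.5P) ⇒ 72.5P(1 + 2.5) = 2.5·973.1
P = 2.5·973.1 / (72.5·3.5) = 9.5871…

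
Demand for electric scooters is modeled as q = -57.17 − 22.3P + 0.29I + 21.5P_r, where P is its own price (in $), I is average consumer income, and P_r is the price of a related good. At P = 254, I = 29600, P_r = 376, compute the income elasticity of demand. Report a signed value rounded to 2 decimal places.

At the given values, q = -57.17 − 22.3(254) + 0.29(29600) + 21.5(376) = 10946.63.
∂q/∂I = 0.29.
E = (0.29) × (29600/10946.63) = 0.7841…

0.78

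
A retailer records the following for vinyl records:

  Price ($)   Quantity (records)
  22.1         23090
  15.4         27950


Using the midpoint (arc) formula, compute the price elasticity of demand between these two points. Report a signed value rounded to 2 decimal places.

%ΔQ = (27950 − 23090) / [(23090 + 27950)/2] = 4860/25520 = 0.190438…
%ΔP = (15.4 − 22.1) / [(22.1 + 15.4)/2] = -6.7/18.75 = -0.357333…
Arc Ed = %ΔQ / %ΔP = (4860/25520) / (-6.7/18.75) = -0.5329…

-0.53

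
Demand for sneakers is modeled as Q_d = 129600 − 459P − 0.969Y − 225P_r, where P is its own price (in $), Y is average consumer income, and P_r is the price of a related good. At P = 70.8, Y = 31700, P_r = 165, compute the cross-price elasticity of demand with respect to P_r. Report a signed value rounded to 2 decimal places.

At the given values, Q_d = 129600 − 459(70.8) − 0.969(31700) − 225(165) = 29260.5.
∂Q_d/∂P_r = -225.
E = (-225) × (165/29260.5) = -1.2687…

-1.27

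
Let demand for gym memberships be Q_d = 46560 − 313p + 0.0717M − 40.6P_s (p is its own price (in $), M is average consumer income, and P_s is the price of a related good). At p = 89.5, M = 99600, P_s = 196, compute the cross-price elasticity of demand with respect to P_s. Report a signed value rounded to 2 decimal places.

-0.45

At the given values, Q_d = 46560 − 313(89.5) + 0.0717(99600) − 40.6(196) = 17730.22.
∂Q_d/∂P_s = -40.6.
E = (-40.6) × (196/17730.22) = -0.4488…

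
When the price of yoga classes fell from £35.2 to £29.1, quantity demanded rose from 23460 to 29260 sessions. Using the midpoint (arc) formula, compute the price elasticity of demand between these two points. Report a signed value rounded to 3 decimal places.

%ΔQ = (29260 − 23460) / [(23460 + 29260)/2] = 5800/26360 = 0.220030…
%ΔP = (29.1 − 35.2) / [(35.2 + 29.1)/2] = -6.1/32.15 = -0.189735…
Arc Ed = %ΔQ / %ΔP = (5800/26360) / (-6.1/32.15) = -1.15966…

-1.160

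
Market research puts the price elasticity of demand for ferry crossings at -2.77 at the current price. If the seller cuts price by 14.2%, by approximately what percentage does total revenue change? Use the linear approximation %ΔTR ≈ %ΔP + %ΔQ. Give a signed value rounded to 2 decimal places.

%ΔQ ≈ Ed × %ΔP = (-2.77) × (-14.2%) = +39.3340%
%ΔTR ≈ %ΔP + %ΔQ = (-14.2%) + (+39.3340%) = +25.1340%

+25.13%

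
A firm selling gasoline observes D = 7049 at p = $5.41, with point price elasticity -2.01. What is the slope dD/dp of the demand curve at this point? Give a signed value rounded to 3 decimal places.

Ed = (dD/dp)·(p/D) ⇒ dD/dp = Ed·D/p = (-2.01)·7049/5.41 = -2618.94454…

-2618.945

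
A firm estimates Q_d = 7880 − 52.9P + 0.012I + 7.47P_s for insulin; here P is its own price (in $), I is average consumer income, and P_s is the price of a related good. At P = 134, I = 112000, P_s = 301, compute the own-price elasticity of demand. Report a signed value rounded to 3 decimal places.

-1.617

At the given values, Q_d = 7880 − 52.9(134) + 0.012(112000) + 7.47(301) = 4383.87.
∂Q_d/∂P = −52.9.
E = (-52.9) × (134/4383.87) = -1.61697…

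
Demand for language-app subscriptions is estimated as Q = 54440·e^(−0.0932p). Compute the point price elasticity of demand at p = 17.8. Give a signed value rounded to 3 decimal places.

dQ/dp = −0.0932·Q = -965.733. At p = 17.8, Q = 10361.9.
Ed = (dQ/dp)·(p/Q) = (-965.733) × (17.8/10361.9) = -1.65896

-1.659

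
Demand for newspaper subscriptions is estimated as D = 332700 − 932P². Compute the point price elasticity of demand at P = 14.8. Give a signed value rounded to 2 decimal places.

-3.18

dD/dP = −2·932·P = -27587.2. At P = 14.8, D = 128554.72.
Ed = (dD/dP)·(P/D) = (-27587.2) × (14.8/128554.72) = -3.1760…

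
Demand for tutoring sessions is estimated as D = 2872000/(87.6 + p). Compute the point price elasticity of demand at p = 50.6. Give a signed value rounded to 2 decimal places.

dD/dp = −2872000/(87.6 + p)² = -150.372. At p = 50.6, D = 20781.5.
Ed = (dD/dp)·(p/D) = (-150.372) × (50.6/20781.5) = -0.3661…

-0.37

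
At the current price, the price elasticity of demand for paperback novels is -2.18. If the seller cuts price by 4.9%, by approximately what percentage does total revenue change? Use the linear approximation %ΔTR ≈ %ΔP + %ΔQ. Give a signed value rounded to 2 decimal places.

%ΔQ ≈ Ed × %ΔP = (-2.18) × (-4.9%) = +10.6820%
%ΔTR ≈ %ΔP + %ΔQ = (-4.9%) + (+10.6820%) = +5.7820%

+5.78%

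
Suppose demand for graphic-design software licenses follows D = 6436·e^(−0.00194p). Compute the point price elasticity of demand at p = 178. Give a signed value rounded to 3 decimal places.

dD/dp = −0.00194·D = -8.8399. At p = 178, D = 4556.65.
Ed = (dD/dp)·(p/D) = (-8.8399) × (178/4556.65) = -0.34532

-0.345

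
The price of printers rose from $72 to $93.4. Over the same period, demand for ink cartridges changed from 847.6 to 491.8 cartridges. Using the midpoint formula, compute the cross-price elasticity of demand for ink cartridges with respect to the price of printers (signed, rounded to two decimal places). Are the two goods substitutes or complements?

%ΔQ_{ink cartridges} = (491.8 − 847.6)/avg = -355.8/669.7 = -0.531282…
%ΔP_{printers} = (93.4 − 72)/avg = 21.4/82.7 = 0.258766…
E_cross = (-355.8/669.7) / (21.4/82.7) = -2.0531…
E_cross < 0 ⇒ the goods are complements.

-2.05; complements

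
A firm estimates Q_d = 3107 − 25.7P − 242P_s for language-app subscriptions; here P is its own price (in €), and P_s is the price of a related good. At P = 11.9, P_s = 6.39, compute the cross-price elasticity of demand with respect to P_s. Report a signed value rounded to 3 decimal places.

-1.232

At the given values, Q_d = 3107 − 25.7(11.9) − 242(6.39) = 1254.79.
∂Q_d/∂P_s = -242.
E = (-242) × (6.39/1254.79) = -1.23238…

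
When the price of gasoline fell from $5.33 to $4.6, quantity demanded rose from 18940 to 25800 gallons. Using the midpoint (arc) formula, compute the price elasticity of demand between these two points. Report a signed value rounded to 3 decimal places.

%ΔQ = (25800 − 18940) / [(18940 + 25800)/2] = 6860/22370 = 0.306660…
%ΔP = (4.6 − 5.33) / [(5.33 + 4.6)/2] = -0.73/4.965 = -0.147029…
Arc Ed = %ΔQ / %ΔP = (6860/22370) / (-0.73/4.965) = -2.08571…

-2.086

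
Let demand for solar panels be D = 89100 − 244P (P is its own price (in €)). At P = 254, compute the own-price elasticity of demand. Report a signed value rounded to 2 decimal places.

At the given values, D = 89100 − 244(254) = 27124.
∂D/∂P = −244.
E = (-244) × (254/27124) = -2.2849…

-2.28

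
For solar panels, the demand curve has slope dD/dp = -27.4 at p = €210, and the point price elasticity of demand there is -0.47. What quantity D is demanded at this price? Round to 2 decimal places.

Ed = (dD/dp)·(p/D) ⇒ D = (dD/dp)·p/Ed = (-27.4)·210/(-0.47) = 12242.5531…

12242.55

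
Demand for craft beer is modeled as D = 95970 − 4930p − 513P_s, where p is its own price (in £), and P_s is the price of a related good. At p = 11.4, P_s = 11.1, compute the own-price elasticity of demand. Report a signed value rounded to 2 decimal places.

At the given values, D = 95970 − 4930(11.4) − 513(11.1) = 34073.7.
∂D/∂p = −4930.
E = (-4930) × (11.4/34073.7) = -1.6494…

-1.65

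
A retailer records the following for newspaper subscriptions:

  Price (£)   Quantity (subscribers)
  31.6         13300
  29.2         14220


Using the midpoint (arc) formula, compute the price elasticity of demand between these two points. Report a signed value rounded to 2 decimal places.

%ΔQ = (14220 − 13300) / [(13300 + 14220)/2] = 920/13760 = 0.066860…
%ΔP = (29.2 − 31.6) / [(31.6 + 29.2)/2] = -2.4/30.4 = -0.078947…
Arc Ed = %ΔQ / %ΔP = (920/13760) / (-2.4/30.4) = -0.8468…

-0.85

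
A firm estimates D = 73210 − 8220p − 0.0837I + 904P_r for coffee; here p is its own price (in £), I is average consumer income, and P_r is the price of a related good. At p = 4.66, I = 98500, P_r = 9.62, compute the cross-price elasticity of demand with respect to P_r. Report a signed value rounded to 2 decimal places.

At the given values, D = 73210 − 8220(4.66) − 0.0837(98500) + 904(9.62) = 35356.83.
∂D/∂P_r = 904.
E = (904) × (9.62/35356.83) = 0.2459…

0.25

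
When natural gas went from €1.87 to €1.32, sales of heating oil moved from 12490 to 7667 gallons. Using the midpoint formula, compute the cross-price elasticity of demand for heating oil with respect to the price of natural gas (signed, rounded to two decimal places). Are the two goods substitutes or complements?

1.39; substitutes

%ΔQ_{heating oil} = (7667 − 12490)/avg = -4823/10078.5 = -0.478543…
%ΔP_{natural gas} = (1.32 − 1.87)/avg = -0.55/1.595 = -0.344827…
E_cross = (-4823/10078.5) / (-0.55/1.595) = 1.3877…
E_cross > 0 ⇒ the goods are substitutes.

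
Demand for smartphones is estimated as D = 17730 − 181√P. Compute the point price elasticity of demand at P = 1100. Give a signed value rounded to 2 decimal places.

dD/dP = −181/(2√P) = -2.72868. At P = 1100, D = 11726.9.
Ed = (dD/dP)·(P/D) = (-2.72868) × (1100/11726.9) = -0.2559…

-0.26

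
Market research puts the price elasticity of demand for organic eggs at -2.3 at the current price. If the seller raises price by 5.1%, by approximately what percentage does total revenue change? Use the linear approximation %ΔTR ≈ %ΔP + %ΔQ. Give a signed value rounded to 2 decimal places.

%ΔQ ≈ Ed × %ΔP = (-2.3) × (+5.1%) = -11.7300%
%ΔTR ≈ %ΔP + %ΔQ = (+5.1%) + (-11.7300%) = -6.6300%

-6.63%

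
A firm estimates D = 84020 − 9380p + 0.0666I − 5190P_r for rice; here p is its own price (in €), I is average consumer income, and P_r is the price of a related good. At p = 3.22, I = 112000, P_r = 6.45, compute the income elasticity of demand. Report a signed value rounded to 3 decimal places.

0.268

At the given values, D = 84020 − 9380(3.22) + 0.0666(112000) − 5190(6.45) = 27800.1.
∂D/∂I = 0.0666.
E = (0.0666) × (112000/27800.1) = 0.26831…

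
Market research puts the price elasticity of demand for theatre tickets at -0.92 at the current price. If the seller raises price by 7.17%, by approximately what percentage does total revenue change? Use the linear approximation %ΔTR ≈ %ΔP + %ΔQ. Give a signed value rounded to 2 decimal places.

+0.57%

%ΔQ ≈ Ed × %ΔP = (-0.92) × (+7.17%) = -6.5964%
%ΔTR ≈ %ΔP + %ΔQ = (+7.17%) + (-6.5964%) = +0.5736%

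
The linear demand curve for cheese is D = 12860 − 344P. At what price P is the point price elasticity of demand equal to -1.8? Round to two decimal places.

24.03

Ed = −344P/(12860 − 344P). Set this equal to -1.8:
344P = 1.8·(12860 − 344P) ⇒ 344P(1 + 1.8) = 1.8·12860
P = 1.8·12860 / (344·2.8) = 24.0323…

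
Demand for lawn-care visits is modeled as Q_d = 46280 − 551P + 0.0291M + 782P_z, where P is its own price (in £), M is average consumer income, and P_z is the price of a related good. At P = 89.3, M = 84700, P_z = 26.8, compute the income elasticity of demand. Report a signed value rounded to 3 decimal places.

0.120

At the given values, Q_d = 46280 − 551(89.3) + 0.0291(84700) + 782(26.8) = 20498.07.
∂Q_d/∂M = 0.0291.
E = (0.0291) × (84700/20498.07) = 0.12024…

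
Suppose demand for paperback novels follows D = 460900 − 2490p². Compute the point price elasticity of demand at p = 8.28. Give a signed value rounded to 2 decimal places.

-1.18

dD/dp = −2·2490·p = -41234.4. At p = 8.28, D = 290189.584.
Ed = (dD/dp)·(p/D) = (-41234.4) × (8.28/290189.584) = -1.1765…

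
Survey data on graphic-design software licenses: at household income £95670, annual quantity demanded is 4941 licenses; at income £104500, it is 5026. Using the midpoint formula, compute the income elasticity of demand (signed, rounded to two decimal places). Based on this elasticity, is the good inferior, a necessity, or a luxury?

%ΔQ = (5026 − 4941)/[( 4941 + 5026)/2] = 85/4983.5 = 0.017056…
%ΔIncome = (104500 − 95670)/[( 95670 + 104500)/2] = 8830/100085 = 0.088225…
E_income = (85/4983.5) / (8830/100085) = 0.1933…
0 < E_income < 1 ⇒ normal good, necessity.

0.19; necessity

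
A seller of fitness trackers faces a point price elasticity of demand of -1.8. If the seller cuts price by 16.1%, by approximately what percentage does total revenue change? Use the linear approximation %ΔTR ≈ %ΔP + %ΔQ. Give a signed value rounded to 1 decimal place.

+12.9%

%ΔQ ≈ Ed × %ΔP = (-1.8) × (-16.1%) = +28.9800%
%ΔTR ≈ %ΔP + %ΔQ = (-16.1%) + (+28.9800%) = +12.8800%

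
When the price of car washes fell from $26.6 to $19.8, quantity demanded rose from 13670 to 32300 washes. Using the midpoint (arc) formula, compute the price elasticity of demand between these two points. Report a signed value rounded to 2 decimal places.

%ΔQ = (32300 − 13670) / [(13670 + 32300)/2] = 18630/22985 = 0.810528…
%ΔP = (19.8 − 26.6) / [(26.6 + 19.8)/2] = -6.8/23.2 = -0.293103…
Arc Ed = %ΔQ / %ΔP = (18630/22985) / (-6.8/23.2) = -2.7653…

-2.77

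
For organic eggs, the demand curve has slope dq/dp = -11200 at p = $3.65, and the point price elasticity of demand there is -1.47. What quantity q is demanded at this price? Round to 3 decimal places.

27809.524

Ed = (dq/dp)·(p/q) ⇒ q = (dq/dp)·p/Ed = (-11200)·3.65/(-1.47) = 27809.52380…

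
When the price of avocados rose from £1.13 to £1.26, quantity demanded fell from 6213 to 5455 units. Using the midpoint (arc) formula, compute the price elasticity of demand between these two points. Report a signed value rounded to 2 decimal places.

%ΔQ = (5455 − 6213) / [(6213 + 5455)/2] = -758/5834 = -0.129928…
%ΔP = (1.26 − 1.13) / [(1.13 + 1.26)/2] = 0.13/1.195 = 0.108786…
Arc Ed = %ΔQ / %ΔP = (-758/5834) / (0.13/1.195) = -1.1943…

-1.19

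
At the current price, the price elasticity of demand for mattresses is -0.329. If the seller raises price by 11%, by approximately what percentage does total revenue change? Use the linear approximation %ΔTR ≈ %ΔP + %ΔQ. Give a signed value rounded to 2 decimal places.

+7.38%

%ΔQ ≈ Ed × %ΔP = (-0.329) × (+11%) = -3.6190%
%ΔTR ≈ %ΔP + %ΔQ = (+11%) + (-3.6190%) = +7.3810%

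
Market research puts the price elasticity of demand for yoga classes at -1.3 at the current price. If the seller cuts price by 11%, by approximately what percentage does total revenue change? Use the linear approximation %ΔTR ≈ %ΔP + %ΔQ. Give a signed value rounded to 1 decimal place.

+3.3%

%ΔQ ≈ Ed × %ΔP = (-1.3) × (-11%) = +14.3000%
%ΔTR ≈ %ΔP + %ΔQ = (-11%) + (+14.3000%) = +3.3000%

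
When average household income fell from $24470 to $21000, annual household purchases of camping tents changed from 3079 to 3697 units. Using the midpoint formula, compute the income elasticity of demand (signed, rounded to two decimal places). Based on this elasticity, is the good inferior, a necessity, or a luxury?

%ΔQ = (3697 − 3079)/[( 3079 + 3697)/2] = 618/3388 = 0.182408…
%ΔIncome = (21000 − 24470)/[( 24470 + 21000)/2] = -3470/22735 = -0.152628…
E_income = (618/3388) / (-3470/22735) = -1.1951…
E_income < 0 ⇒ inferior good.

-1.20; inferior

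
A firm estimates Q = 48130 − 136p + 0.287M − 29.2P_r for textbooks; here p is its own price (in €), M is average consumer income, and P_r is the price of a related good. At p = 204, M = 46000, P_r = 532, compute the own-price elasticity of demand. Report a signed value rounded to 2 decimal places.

At the given values, Q = 48130 − 136(204) + 0.287(46000) − 29.2(532) = 18053.6.
∂Q/∂p = −136.
E = (-136) × (204/18053.6) = -1.5367…

-1.54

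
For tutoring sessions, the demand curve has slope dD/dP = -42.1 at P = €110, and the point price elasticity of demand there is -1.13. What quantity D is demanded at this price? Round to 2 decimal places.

4098.23

Ed = (dD/dP)·(P/D) ⇒ D = (dD/dP)·P/Ed = (-42.1)·110/(-1.13) = 4098.2300…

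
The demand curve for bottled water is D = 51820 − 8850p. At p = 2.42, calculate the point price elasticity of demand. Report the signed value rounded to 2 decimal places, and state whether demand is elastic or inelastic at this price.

dD/dp = −8850. At p = 2.42, D = 51820 − 8850(2.42) = 30403.
Ed = (dD/dp)·(p/D) = −8850 × (2.42/30403) = -0.7044…
|Ed| = 0.70 < 1, so demand is inelastic.

-0.70; inelastic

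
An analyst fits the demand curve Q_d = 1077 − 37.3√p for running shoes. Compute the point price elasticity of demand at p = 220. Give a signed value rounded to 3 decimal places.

dQ_d/dp = −37.3/(2√p) = -1.25738. At p = 220, Q_d = 523.752.
Ed = (dQ_d/dp)·(p/Q_d) = (-1.25738) × (220/523.752) = -0.52815…

-0.528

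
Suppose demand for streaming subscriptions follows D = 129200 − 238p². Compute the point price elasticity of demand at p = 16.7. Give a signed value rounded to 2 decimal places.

dD/dp = −2·238·p = -7949.2. At p = 16.7, D = 62824.18.
Ed = (dD/dp)·(p/D) = (-7949.2) × (16.7/62824.18) = -2.1130…

-2.11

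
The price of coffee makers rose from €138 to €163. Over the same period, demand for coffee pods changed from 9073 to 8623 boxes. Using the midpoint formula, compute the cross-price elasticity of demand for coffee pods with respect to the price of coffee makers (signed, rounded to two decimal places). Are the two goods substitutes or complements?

%ΔQ_{coffee pods} = (8623 − 9073)/avg = -450/8848 = -0.050858…
%ΔP_{coffee makers} = (163 − 138)/avg = 25/150.5 = 0.166112…
E_cross = (-450/8848) / (25/150.5) = -0.3061…
E_cross < 0 ⇒ the goods are complements.

-0.31; complements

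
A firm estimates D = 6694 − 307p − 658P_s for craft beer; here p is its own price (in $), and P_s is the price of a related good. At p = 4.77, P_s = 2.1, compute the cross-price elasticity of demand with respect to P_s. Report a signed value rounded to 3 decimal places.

-0.359

At the given values, D = 6694 − 307(4.77) − 658(2.1) = 3847.81.
∂D/∂P_s = -658.
E = (-658) × (2.1/3847.81) = -0.35911…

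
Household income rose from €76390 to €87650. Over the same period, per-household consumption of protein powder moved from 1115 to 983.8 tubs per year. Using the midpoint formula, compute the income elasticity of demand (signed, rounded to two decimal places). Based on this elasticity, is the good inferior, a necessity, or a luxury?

-0.91; inferior

%ΔQ = (983.8 − 1115)/[( 1115 + 983.8)/2] = -131.2/1049.4 = -0.125023…
%ΔIncome = (87650 − 76390)/[( 76390 + 87650)/2] = 11260/82020 = 0.137283…
E_income = (-131.2/1049.4) / (11260/82020) = -0.9106…
E_income < 0 ⇒ inferior good.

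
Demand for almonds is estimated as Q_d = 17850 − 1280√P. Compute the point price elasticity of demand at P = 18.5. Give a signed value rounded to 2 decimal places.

dQ_d/dP = −1280/(2√P) = -148.797. At P = 18.5, Q_d = 12344.5.
Ed = (dQ_d/dP)·(P/Q_d) = (-148.797) × (18.5/12344.5) = -0.2229…

-0.22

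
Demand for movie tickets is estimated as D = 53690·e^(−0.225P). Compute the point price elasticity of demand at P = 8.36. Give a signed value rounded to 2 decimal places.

dD/dP = −0.225·D = -1841.48. At P = 8.36, D = 8184.37.
Ed = (dD/dP)·(P/D) = (-1841.48) × (8.36/8184.37) = -1.881

-1.88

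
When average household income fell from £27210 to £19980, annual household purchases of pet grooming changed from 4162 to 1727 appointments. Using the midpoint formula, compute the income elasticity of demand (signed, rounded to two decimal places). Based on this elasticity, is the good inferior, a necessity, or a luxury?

%ΔQ = (1727 − 4162)/[( 4162 + 1727)/2] = -2435/2944.5 = -0.826965…
%ΔIncome = (19980 − 27210)/[( 27210 + 19980)/2] = -7230/23595 = -0.306420…
E_income = (-2435/2944.5) / (-7230/23595) = 2.6987…
E_income > 1 ⇒ normal good, luxury.

2.70; luxury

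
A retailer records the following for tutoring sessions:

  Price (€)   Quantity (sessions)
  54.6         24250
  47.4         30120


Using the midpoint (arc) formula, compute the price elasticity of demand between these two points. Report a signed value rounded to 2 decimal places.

-1.53

%ΔQ = (30120 − 24250) / [(24250 + 30120)/2] = 5870/27185 = 0.215927…
%ΔP = (47.4 − 54.6) / [(54.6 + 47.4)/2] = -7.2/51 = -0.141176…
Arc Ed = %ΔQ / %ΔP = (5870/27185) / (-7.2/51) = -1.5294…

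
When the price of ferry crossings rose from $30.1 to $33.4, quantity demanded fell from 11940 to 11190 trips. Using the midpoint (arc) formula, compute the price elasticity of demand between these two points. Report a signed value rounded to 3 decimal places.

-0.624

%ΔQ = (11190 − 11940) / [(11940 + 11190)/2] = -750/11565 = -0.064850…
%ΔP = (33.4 − 30.1) / [(30.1 + 33.4)/2] = 3.3/31.75 = 0.103937…
Arc Ed = %ΔQ / %ΔP = (-750/11565) / (3.3/31.75) = -0.62394…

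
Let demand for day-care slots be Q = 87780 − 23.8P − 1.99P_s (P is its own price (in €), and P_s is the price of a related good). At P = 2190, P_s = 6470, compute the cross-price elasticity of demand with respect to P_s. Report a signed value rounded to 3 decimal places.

-0.565

At the given values, Q = 87780 − 23.8(2190) − 1.99(6470) = 22782.7.
∂Q/∂P_s = -1.99.
E = (-1.99) × (6470/22782.7) = -0.56513…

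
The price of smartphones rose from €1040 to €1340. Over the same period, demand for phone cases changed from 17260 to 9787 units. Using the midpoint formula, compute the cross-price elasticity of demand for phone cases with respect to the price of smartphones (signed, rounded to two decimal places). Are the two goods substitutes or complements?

%ΔQ_{phone cases} = (9787 − 17260)/avg = -7473/13523.5 = -0.552593…
%ΔP_{smartphones} = (1340 − 1040)/avg = 300/1190 = 0.252100…
E_cross = (-7473/13523.5) / (300/1190) = -2.1919…
E_cross < 0 ⇒ the goods are complements.

-2.19; complements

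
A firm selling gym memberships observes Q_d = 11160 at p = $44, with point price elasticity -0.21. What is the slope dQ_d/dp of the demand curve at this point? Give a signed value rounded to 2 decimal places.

Ed = (dQ_d/dp)·(p/Q_d) ⇒ dQ_d/dp = Ed·Q_d/p = (-0.21)·11160/44 = -53.2636…

-53.26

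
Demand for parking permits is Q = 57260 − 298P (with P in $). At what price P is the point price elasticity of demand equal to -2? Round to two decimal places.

Ed = −298P/(57260 − 298P). Set this equal to -2:
298P = 2·(57260 − 298P) ⇒ 298P(1 + 2) = 2·57260
P = 2·57260 / (298·3) = 128.0984…

128.10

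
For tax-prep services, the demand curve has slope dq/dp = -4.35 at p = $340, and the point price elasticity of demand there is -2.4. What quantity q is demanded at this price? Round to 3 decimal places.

616.250

Ed = (dq/dp)·(p/q) ⇒ q = (dq/dp)·p/Ed = (-4.35)·340/(-2.4) = 616.25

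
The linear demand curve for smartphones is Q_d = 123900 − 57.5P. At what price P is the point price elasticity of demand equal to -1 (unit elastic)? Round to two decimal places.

1077.39

Ed = −57.5P/(123900 − 57.5P). Set this equal to -1:
57.5P = 1·(123900 − 57.5P) ⇒ 57.5P(1 + 1) = 1·123900
P = 1·123900 / (57.5·2) = 1077.3913…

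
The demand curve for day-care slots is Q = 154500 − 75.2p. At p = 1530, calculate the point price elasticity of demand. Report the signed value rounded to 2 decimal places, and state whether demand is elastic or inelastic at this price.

-2.92; elastic

dQ/dp = −75.2. At p = 1530, Q = 154500 − 75.2(1530) = 39444.
Ed = (dQ/dp)·(p/Q) = −75.2 × (1530/39444) = -2.9169…
|Ed| = 2.92 > 1, so demand is elastic.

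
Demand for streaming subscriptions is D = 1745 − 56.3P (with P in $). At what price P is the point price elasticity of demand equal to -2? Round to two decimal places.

20.66

Ed = −56.3P/(1745 − 56.3P). Set this equal to -2:
56.3P = 2·(1745 − 56.3P) ⇒ 56.3P(1 + 2) = 2·1745
P = 2·1745 / (56.3·3) = 20.6631…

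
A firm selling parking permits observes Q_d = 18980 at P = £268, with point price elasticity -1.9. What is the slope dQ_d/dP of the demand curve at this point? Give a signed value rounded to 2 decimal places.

Ed = (dQ_d/dP)·(P/Q_d) ⇒ dQ_d/dP = Ed·Q_d/P = (-1.9)·18980/268 = -134.5597…

-134.56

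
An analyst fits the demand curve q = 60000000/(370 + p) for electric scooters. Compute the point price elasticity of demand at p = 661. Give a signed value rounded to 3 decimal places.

dq/dp = −60000000/(370 + p)² = -56.4461. At p = 661, q = 58195.9.
Ed = (dq/dp)·(p/q) = (-56.4461) × (661/58195.9) = -0.64112…

-0.641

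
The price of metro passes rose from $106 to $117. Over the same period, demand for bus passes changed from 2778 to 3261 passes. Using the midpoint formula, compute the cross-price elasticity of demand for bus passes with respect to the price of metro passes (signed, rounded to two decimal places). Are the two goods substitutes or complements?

1.62; substitutes

%ΔQ_{bus passes} = (3261 − 2778)/avg = 483/3019.5 = 0.159960…
%ΔP_{metro passes} = (117 − 106)/avg = 11/111.5 = 0.098654…
E_cross = (483/3019.5) / (11/111.5) = 1.6214…
E_cross > 0 ⇒ the goods are substitutes.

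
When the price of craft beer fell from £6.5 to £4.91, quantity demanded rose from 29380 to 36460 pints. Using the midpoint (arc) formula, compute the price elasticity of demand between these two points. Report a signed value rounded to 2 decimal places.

-0.77

%ΔQ = (36460 − 29380) / [(29380 + 36460)/2] = 7080/32920 = 0.215066…
%ΔP = (4.91 − 6.5) / [(6.5 + 4.91)/2] = -1.59/5.705 = -0.278702…
Arc Ed = %ΔQ / %ΔP = (7080/32920) / (-1.59/5.705) = -0.7716…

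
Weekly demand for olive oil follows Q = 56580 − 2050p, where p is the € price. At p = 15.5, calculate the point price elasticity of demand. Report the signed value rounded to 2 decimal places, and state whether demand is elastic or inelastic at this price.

-1.28; elastic

dQ/dp = −2050. At p = 15.5, Q = 56580 − 2050(15.5) = 24805.
Ed = (dQ/dp)·(p/Q) = −2050 × (15.5/24805) = -1.2809…
|Ed| = 1.28 > 1, so demand is elastic.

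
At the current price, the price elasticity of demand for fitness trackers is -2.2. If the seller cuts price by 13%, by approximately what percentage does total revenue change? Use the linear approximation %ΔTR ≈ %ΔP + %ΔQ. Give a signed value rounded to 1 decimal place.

+15.6%

%ΔQ ≈ Ed × %ΔP = (-2.2) × (-13%) = +28.6000%
%ΔTR ≈ %ΔP + %ΔQ = (-13%) + (+28.6000%) = +15.6000%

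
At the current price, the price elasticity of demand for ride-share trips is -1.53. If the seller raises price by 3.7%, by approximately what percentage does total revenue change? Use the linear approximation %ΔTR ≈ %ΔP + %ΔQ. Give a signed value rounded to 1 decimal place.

-2.0%

%ΔQ ≈ Ed × %ΔP = (-1.53) × (+3.7%) = -5.6610%
%ΔTR ≈ %ΔP + %ΔQ = (+3.7%) + (-5.6610%) = -1.9610%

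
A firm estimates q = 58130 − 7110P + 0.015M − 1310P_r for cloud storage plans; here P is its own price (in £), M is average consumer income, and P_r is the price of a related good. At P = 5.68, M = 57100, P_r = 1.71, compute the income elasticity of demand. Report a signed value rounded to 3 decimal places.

At the given values, q = 58130 − 7110(5.68) + 0.015(57100) − 1310(1.71) = 16361.6.
∂q/∂M = 0.015.
E = (0.015) × (57100/16361.6) = 0.05234…

0.052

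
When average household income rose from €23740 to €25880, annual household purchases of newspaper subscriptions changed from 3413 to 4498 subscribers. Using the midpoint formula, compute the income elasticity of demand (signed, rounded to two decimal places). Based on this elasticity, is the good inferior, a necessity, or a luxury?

3.18; luxury

%ΔQ = (4498 − 3413)/[( 3413 + 4498)/2] = 1085/3955.5 = 0.274301…
%ΔIncome = (25880 − 23740)/[( 23740 + 25880)/2] = 2140/24810 = 0.086255…
E_income = (1085/3955.5) / (2140/24810) = 3.1801…
E_income > 1 ⇒ normal good, luxury.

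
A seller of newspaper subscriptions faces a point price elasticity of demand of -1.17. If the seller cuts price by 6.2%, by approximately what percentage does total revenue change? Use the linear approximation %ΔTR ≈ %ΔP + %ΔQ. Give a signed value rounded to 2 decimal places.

%ΔQ ≈ Ed × %ΔP = (-1.17) × (-6.2%) = +7.2540%
%ΔTR ≈ %ΔP + %ΔQ = (-6.2%) + (+7.2540%) = +1.0540%

+1.05%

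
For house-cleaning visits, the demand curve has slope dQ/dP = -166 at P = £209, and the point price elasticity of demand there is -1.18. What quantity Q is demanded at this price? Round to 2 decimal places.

Ed = (dQ/dP)·(P/Q) ⇒ Q = (dQ/dP)·P/Ed = (-166)·209/(-1.18) = 29401.6949…

29401.69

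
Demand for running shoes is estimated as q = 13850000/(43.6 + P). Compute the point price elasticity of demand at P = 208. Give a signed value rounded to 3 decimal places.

dq/dP = −13850000/(43.6 + P)² = -218.791. At P = 208, q = 55047.7.
Ed = (dq/dP)·(P/q) = (-218.791) × (208/55047.7) = -0.82670…

-0.827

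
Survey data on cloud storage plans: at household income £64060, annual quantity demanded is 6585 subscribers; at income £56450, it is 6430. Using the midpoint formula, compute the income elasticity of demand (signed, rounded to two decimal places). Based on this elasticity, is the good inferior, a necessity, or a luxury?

0.19; necessity

%ΔQ = (6430 − 6585)/[( 6585 + 6430)/2] = -155/6507.5 = -0.023818…
%ΔIncome = (56450 − 64060)/[( 64060 + 56450)/2] = -7610/60255 = -0.126296…
E_income = (-155/6507.5) / (-7610/60255) = 0.1885…
0 < E_income < 1 ⇒ normal good, necessity.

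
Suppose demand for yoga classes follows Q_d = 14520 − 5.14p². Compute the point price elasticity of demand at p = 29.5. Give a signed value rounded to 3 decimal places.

-0.890

dQ_d/dp = −2·5.14·p = -303.26. At p = 29.5, Q_d = 10046.915.
Ed = (dQ_d/dp)·(p/Q_d) = (-303.26) × (29.5/10046.915) = -0.89043…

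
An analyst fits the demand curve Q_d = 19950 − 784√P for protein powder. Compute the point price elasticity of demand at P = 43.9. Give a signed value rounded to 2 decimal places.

-0.18

dQ_d/dP = −784/(2√P) = -59.1635. At P = 43.9, Q_d = 14755.4.
Ed = (dQ_d/dP)·(P/Q_d) = (-59.1635) × (43.9/14755.4) = -0.1760…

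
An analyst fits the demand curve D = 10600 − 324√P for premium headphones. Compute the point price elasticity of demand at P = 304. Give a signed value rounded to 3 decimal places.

-0.571

dD/dP = −324/(2√P) = -9.29134. At P = 304, D = 4950.87.
Ed = (dD/dP)·(P/D) = (-9.29134) × (304/4950.87) = -0.57051…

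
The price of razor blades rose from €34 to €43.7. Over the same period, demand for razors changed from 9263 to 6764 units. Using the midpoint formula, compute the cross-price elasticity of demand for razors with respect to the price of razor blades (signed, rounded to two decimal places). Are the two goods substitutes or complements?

%ΔQ_{razors} = (6764 − 9263)/avg = -2499/8013.5 = -0.311848…
%ΔP_{razor blades} = (43.7 − 34)/avg = 9.7/38.85 = 0.249678…
E_cross = (-2499/8013.5) / (9.7/38.85) = -1.2490…
E_cross < 0 ⇒ the goods are complements.

-1.25; complements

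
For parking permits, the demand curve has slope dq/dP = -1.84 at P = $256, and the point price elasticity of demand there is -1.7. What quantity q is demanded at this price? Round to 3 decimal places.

Ed = (dq/dP)·(P/q) ⇒ q = (dq/dP)·P/Ed = (-1.84)·256/(-1.7) = 277.08235…

277.082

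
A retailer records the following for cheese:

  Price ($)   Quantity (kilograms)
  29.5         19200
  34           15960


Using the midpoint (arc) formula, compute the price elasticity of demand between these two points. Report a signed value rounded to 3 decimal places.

-1.300

%ΔQ = (15960 − 19200) / [(19200 + 15960)/2] = -3240/17580 = -0.184300…
%ΔP = (34 − 29.5) / [(29.5 + 34)/2] = 4.5/31.75 = 0.141732…
Arc Ed = %ΔQ / %ΔP = (-3240/17580) / (4.5/31.75) = -1.30034…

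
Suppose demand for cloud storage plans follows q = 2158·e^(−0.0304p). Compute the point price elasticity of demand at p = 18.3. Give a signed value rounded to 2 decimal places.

-0.56

dq/dp = −0.0304·q = -37.6113. At p = 18.3, q = 1237.21.
Ed = (dq/dp)·(p/q) = (-37.6113) × (18.3/1237.21) = -0.5563…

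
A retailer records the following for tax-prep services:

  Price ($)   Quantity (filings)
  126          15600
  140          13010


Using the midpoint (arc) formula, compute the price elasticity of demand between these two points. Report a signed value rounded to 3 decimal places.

%ΔQ = (13010 − 15600) / [(15600 + 13010)/2] = -2590/14305 = -0.181055…
%ΔP = (140 − 126) / [(126 + 140)/2] = 14/133 = 0.105263…
Arc Ed = %ΔQ / %ΔP = (-2590/14305) / (14/133) = -1.72002…

-1.720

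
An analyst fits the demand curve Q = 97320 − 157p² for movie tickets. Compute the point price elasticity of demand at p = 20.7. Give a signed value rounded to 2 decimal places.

dQ/dp = −2·157·p = -6499.8. At p = 20.7, Q = 30047.07.
Ed = (dQ/dp)·(p/Q) = (-6499.8) × (20.7/30047.07) = -4.4778…

-4.48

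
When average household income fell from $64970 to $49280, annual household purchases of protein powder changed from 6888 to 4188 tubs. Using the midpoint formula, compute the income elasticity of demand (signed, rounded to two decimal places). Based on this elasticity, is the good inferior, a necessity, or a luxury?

1.78; luxury

%ΔQ = (4188 − 6888)/[( 6888 + 4188)/2] = -2700/5538 = -0.487540…
%ΔIncome = (49280 − 64970)/[( 64970 + 49280)/2] = -15690/57125 = -0.274660…
E_income = (-2700/5538) / (-15690/57125) = 1.7750…
E_income > 1 ⇒ normal good, luxury.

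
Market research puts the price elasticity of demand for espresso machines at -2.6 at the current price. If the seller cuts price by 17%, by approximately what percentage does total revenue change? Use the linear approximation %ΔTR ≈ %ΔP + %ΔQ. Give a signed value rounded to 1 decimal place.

%ΔQ ≈ Ed × %ΔP = (-2.6) × (-17%) = +44.2000%
%ΔTR ≈ %ΔP + %ΔQ = (-17%) + (+44.2000%) = +27.2000%

+27.2%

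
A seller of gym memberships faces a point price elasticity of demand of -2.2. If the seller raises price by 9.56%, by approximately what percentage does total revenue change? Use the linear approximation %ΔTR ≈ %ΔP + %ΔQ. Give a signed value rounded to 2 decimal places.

-11.47%

%ΔQ ≈ Ed × %ΔP = (-2.2) × (+9.56%) = -21.0320%
%ΔTR ≈ %ΔP + %ΔQ = (+9.56%) + (-21.0320%) = -11.4720%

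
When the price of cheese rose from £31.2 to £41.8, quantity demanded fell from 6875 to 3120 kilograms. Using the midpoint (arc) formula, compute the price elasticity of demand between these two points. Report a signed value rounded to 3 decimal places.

%ΔQ = (3120 − 6875) / [(6875 + 3120)/2] = -3755/4997.5 = -0.751375…
%ΔP = (41.8 − 31.2) / [(31.2 + 41.8)/2] = 10.6/36.5 = 0.290410…
Arc Ed = %ΔQ / %ΔP = (-3755/4997.5) / (10.6/36.5) = -2.58728…

-2.587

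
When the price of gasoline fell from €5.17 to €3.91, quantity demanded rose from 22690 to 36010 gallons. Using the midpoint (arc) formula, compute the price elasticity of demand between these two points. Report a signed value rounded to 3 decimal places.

%ΔQ = (36010 − 22690) / [(22690 + 36010)/2] = 13320/29350 = 0.453833…
%ΔP = (3.91 − 5.17) / [(5.17 + 3.91)/2] = -1.26/4.54 = -0.277533…
Arc Ed = %ΔQ / %ΔP = (13320/29350) / (-1.26/4.54) = -1.63523…

-1.635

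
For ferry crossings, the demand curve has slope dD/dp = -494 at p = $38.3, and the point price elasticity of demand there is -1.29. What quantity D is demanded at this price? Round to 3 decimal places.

Ed = (dD/dp)·(p/D) ⇒ D = (dD/dp)·p/Ed = (-494)·38.3/(-1.29) = 14666.82170…

14666.822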